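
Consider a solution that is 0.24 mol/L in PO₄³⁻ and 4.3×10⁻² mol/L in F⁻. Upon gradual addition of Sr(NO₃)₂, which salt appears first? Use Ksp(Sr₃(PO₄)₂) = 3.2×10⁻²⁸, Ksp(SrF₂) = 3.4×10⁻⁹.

Precipitation begins when Q = Ksp.
For Sr₃(PO₄)₂: [Sr²⁺] = (Ksp/[PO₄³⁻]^2)^(1/3) = 1.8×10⁻⁹ mol/L
For SrF₂: [Sr²⁺] = (Ksp/[F⁻]^2) = 1.8×10⁻⁶ mol/L
Sr₃(PO₄)₂ requires the lower [Sr²⁺], so it precipitates first.

Sr₃(PO₄)₂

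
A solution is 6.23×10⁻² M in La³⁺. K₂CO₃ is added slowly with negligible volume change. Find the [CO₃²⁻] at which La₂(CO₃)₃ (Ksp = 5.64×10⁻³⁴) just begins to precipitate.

The threshold for precipitation is Q = Ksp.
La₂(CO₃)₃(s) ⇌ 2 La³⁺(aq) + 3 CO₃²⁻(aq)
Ksp = [La³⁺]^2[CO₃²⁻]^3 = [CO₃²⁻]^3(6.23×10⁻²)^2
[CO₃²⁻]^3 = 5.64×10⁻³⁴ / (6.23×10⁻²)^2 = 1.45×10⁻³¹
[CO₃²⁻] = 5.26×10⁻¹¹ M

5.26×10⁻¹¹ M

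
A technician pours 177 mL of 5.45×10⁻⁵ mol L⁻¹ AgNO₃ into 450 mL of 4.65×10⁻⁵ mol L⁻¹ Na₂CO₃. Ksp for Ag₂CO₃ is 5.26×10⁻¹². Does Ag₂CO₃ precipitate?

After mixing, V = 177 mL + 450 mL = 627 mL.
[Ag⁺] = (5.45×10⁻⁵)(177)/627 = 1.54×10⁻⁵ mol L⁻¹
[CO₃²⁻] = (4.65×10⁻⁵)(450)/627 = 3.34×10⁻⁵ mol L⁻¹
Q = [Ag⁺]^2[CO₃²⁻] = 7.90×10⁻¹⁵
Q < Ksp (7.90×10⁻¹⁵ vs 5.26×10⁻¹²); the solution remains unsaturated and no precipitate forms.

No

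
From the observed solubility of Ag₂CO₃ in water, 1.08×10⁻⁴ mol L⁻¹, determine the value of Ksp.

Ksp = 5.04×10⁻¹²

Ag₂CO₃(s) ⇌ 2 Ag⁺(aq) + CO₃²⁻(aq)
For each mole of Ag₂CO₃ that dissolves per liter, [Ag⁺] = 2s and [CO₃²⁻] = s; let s denote this solubility.
Ksp = [Ag⁺]^2[CO₃²⁻] = (2s)^2 · s = 4s^3
Ksp = 4 × (1.08×10⁻⁴)^3 = 5.04×10⁻¹²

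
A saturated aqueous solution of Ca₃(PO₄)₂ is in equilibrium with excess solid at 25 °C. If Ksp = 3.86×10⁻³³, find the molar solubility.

1.29×10⁻⁷ M

Ca₃(PO₄)₂(s) ⇌ 3 Ca²⁺(aq) + 2 PO₄³⁻(aq)
If s mol/L of Ca₃(PO₄)₂ dissolves, [Ca²⁺] = 3s and [PO₄³⁻] = 2s.
Ksp = [Ca²⁺]^3[PO₄³⁻]^2 = (3s)^3 · (2s)^2 = 108s^5
108s^5 = 3.86×10⁻³³  ⇒  s^5 = 3.57×10⁻³⁵
s = (3.57×10⁻³⁵)^(1/5) = 1.29×10⁻⁷ mol/L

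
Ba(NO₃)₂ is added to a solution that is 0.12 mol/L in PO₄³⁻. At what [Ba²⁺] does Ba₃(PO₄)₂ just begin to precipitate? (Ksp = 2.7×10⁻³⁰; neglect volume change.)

Precipitation begins when Q = Ksp.
Ba₃(PO₄)₂(s) ⇌ 3 Ba²⁺(aq) + 2 PO₄³⁻(aq)
Ksp = [Ba²⁺]^3[PO₄³⁻]^2 = [Ba²⁺]^3(0.12)^2
[Ba²⁺]^3 = 2.7×10⁻³⁰ / (0.12)^2 = 1.9×10⁻²⁸
[Ba²⁺] = 5.7×10⁻¹⁰ mol/L

5.7×10⁻¹⁰ M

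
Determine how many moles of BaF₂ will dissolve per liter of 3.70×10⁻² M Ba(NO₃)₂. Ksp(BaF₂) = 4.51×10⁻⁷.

BaF₂(s) ⇌ Ba²⁺(aq) + 2 F⁻(aq)
The solution already contains Ba²⁺ at 3.70×10⁻² M. Let s be the molar solubility of BaF₂.
[Ba²⁺] ≈ 3.70×10⁻² M (common ion dominates); [F⁻] = 2s.
Ksp = [Ba²⁺][F⁻]^2 = (3.70×10⁻²)(2s)^2
(2s)^2 = 4.51×10⁻⁷ / (3.70×10⁻²) = 1.22×10⁻⁵
s = 1.75×10⁻³ M

1.75×10⁻³ M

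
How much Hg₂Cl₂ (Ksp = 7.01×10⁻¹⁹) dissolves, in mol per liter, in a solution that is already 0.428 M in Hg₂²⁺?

6.40×10⁻¹⁰ M

Hg₂Cl₂(s) ⇌ Hg₂²⁺(aq) + 2 Cl⁻(aq)
Hg₂²⁺ is already present at 0.428 M. If s mol/L of Hg₂Cl₂ dissolves, [Cl⁻] = 2s while [Hg₂²⁺] ≈ 0.428 M.
Ksp = [Hg₂²⁺][Cl⁻]^2 = (0.428)(2s)^2
(2s)^2 = 7.01×10⁻¹⁹ / (0.428) = 1.64×10⁻¹⁸
s = 6.40×10⁻¹⁰ M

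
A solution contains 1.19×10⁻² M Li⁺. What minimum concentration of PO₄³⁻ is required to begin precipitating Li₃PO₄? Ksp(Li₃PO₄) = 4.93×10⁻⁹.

2.93×10⁻³ M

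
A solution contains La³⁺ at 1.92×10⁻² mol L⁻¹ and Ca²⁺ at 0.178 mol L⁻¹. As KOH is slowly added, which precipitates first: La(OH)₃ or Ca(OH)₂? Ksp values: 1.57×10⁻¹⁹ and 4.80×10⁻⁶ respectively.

Precipitation of each salt begins when its ion product equals Ksp.
For La(OH)₃: [OH⁻] = (Ksp/[La³⁺])^(1/3) = 2.01×10⁻⁶ mol L⁻¹
For Ca(OH)₂: [OH⁻] = (Ksp/[Ca²⁺])^(1/2) = 5.19×10⁻³ mol L⁻¹
La(OH)₃ requires the lower [OH⁻], so it precipitates first.

La(OH)₃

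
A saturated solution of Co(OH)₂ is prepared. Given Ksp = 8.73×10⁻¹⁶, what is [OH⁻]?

Co(OH)₂(s) ⇌ Co²⁺(aq) + 2 OH⁻(aq)
Call the molar solubility s, so that [Co²⁺] = s and [OH⁻] = 2s.
Ksp = [Co²⁺][OH⁻]^2 = s · (2s)^2 = 4s^3 = 8.73×10⁻¹⁶
s = 6.02×10⁻⁶ mol/L
[OH⁻] = 2s = 1.20×10⁻⁵ mol/L

1.20×10⁻⁵ M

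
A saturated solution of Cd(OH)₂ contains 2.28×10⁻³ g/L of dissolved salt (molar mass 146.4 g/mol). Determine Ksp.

Convert to molarity: s = 2.28×10⁻³ / 146.4 = 1.5574×10⁻⁵ mol/L
Cd(OH)₂(s) ⇌ Cd²⁺(aq) + 2 OH⁻(aq)
With molar solubility s: [Cd²⁺] = s, [OH⁻] = 2s.
Ksp = [Cd²⁺][OH⁻]^2 = s · (2s)^2 = 4s^3
Ksp = 4 × (1.5574×10⁻⁵)^3 = 1.51×10⁻¹⁴

Ksp = 1.51×10⁻¹⁴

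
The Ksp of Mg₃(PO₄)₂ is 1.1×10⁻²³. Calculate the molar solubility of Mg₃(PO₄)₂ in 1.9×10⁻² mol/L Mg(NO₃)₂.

6.3×10⁻¹⁰ M

Mg₃(PO₄)₂(s) ⇌ 3 Mg²⁺(aq) + 2 PO₄³⁻(aq)
Mg²⁺ is already present at 1.9×10⁻² mol/L. If s mol/L of Mg₃(PO₄)₂ dissolves, [PO₄³⁻] = 2s while [Mg²⁺] ≈ 1.9×10⁻² mol/L.
Ksp = [Mg²⁺]^3[PO₄³⁻]^2 = (1.9×10⁻²)^3(2s)^2
(2s)^2 = 1.1×10⁻²³ / (1.9×10⁻²)^3 = 1.6×10⁻¹⁸
s = 6.3×10⁻¹⁰ mol/L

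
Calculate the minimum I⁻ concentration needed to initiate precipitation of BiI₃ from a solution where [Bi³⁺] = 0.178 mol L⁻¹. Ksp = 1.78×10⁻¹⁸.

The threshold for precipitation is Q = Ksp.
BiI₃(s) ⇌ Bi³⁺(aq) + 3 I⁻(aq)
Ksp = [Bi³⁺][I⁻]^3 = [I⁻]^3(0.178)
[I⁻]^3 = 1.78×10⁻¹⁸ / (0.178) = 1.00×10⁻¹⁷
[I⁻] = 2.15×10⁻⁶ mol L⁻¹

2.15×10⁻⁶ M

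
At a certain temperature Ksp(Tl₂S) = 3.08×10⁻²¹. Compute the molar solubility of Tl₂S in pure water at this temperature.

9.17×10⁻⁸ M

Tl₂S(s) ⇌ 2 Tl⁺(aq) + S²⁻(aq)
If s mol/L of Tl₂S dissolves, [Tl⁺] = 2s and [S²⁻] = s.
Ksp = [Tl⁺]^2[S²⁻] = (2s)^2 · s = 4s^3
4s^3 = 3.08×10⁻²¹  ⇒  s^3 = 7.70×10⁻²²
s = (7.70×10⁻²²)^(1/3) = 9.17×10⁻⁸ M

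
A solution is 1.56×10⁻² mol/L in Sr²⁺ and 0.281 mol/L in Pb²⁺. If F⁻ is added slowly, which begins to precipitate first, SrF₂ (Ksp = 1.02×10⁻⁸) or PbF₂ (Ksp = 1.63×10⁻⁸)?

Each salt precipitates once Q = Ksp for that salt.
For SrF₂: [F⁻] = (Ksp/[Sr²⁺])^(1/2) = 8.09×10⁻⁴ mol/L
For PbF₂: [F⁻] = (Ksp/[Pb²⁺])^(1/2) = 2.41×10⁻⁴ mol/L
PbF₂ requires the lower [F⁻], so it precipitates first.

PbF₂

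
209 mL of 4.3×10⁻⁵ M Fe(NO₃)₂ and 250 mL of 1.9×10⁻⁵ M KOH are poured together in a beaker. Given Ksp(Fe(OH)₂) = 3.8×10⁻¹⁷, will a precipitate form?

Total volume after mixing = 209 + 250 = 459 mL.
[Fe²⁺] = (4.3×10⁻⁵)(209)/459 = 2.0×10⁻⁵ M
[OH⁻] = (1.9×10⁻⁵)(250)/459 = 1.0×10⁻⁵ M
Q = [Fe²⁺][OH⁻]^2 = 2.1×10⁻¹⁵
Q = 2.1×10⁻¹⁵ > Ksp = 3.8×10⁻¹⁷, so the solution is supersaturated and Fe(OH)₂ precipitates.

Yes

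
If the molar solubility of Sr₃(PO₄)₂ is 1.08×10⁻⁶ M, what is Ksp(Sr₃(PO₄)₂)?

Sr₃(PO₄)₂(s) ⇌ 3 Sr²⁺(aq) + 2 PO₄³⁻(aq)
With molar solubility s: [Sr²⁺] = 3s, [PO₄³⁻] = 2s.
Ksp = [Sr²⁺]^3[PO₄³⁻]^2 = (3s)^3 · (2s)^2 = 108s^5
Ksp = 108 × (1.08×10⁻⁶)^5 = 1.59×10⁻²⁸

Ksp = 1.59×10⁻²⁸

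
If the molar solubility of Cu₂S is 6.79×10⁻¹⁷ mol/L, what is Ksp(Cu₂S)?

Cu₂S(s) ⇌ 2 Cu⁺(aq) + S²⁻(aq)
With molar solubility s: [Cu⁺] = 2s, [S²⁻] = s.
Ksp = [Cu⁺]^2[S²⁻] = (2s)^2 · s = 4s^3
Ksp = 4 × (6.79×10⁻¹⁷)^3 = 1.25×10⁻⁴⁸

Ksp = 1.25×10⁻⁴⁸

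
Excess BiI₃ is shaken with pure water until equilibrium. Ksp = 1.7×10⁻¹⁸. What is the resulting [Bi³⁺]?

BiI₃(s) ⇌ Bi³⁺(aq) + 3 I⁻(aq)
For each mole of BiI₃ that dissolves per liter, [Bi³⁺] = s and [I⁻] = 3s; let s denote this solubility.
Ksp = [Bi³⁺][I⁻]^3 = s · (3s)^3 = 27s^4 = 1.7×10⁻¹⁸
s = 1.6×10⁻⁵ mol L⁻¹
[Bi³⁺] = s = 1.6×10⁻⁵ mol L⁻¹

1.6×10⁻⁵ M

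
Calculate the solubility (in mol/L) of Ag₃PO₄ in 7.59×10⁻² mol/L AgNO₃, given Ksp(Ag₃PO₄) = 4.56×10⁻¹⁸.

1.04×10⁻¹⁴ M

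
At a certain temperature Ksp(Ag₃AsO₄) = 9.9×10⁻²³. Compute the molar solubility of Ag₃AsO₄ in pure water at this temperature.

Ag₃AsO₄(s) ⇌ 3 Ag⁺(aq) + AsO₄³⁻(aq)
Call the molar solubility s, so that [Ag⁺] = 3s and [AsO₄³⁻] = s.
Ksp = [Ag⁺]^3[AsO₄³⁻] = (3s)^3 · s = 27s^4
27s^4 = 9.9×10⁻²³  ⇒  s^4 = 3.7×10⁻²⁴
s = 1.4×10⁻⁶ mol L⁻¹

1.4×10⁻⁶ M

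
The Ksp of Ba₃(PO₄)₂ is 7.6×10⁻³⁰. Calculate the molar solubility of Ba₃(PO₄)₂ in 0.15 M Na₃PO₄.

2.3×10⁻¹⁰ M

Ba₃(PO₄)₂(s) ⇌ 3 Ba²⁺(aq) + 2 PO₄³⁻(aq)
Let s be the solubility of Ba₃(PO₄)₂ here. The common ion gives [PO₄³⁻] ≈ 0.15 M, and [Ba²⁺] = 3s.
Ksp = [Ba²⁺]^3[PO₄³⁻]^2 = (3s)^3(0.15)^2
(3s)^3 = 7.6×10⁻³⁰ / (0.15)^2 = 3.4×10⁻²⁸
s = 2.3×10⁻¹⁰ M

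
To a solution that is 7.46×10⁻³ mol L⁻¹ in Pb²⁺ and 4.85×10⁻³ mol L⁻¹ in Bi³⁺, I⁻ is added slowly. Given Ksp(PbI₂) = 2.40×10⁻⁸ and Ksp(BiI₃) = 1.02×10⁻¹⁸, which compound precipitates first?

BiI₃

A salt starts to precipitate once the ion product Q reaches its Ksp.
For PbI₂: [I⁻] = (Ksp/[Pb²⁺])^(1/2) = 1.79×10⁻³ mol L⁻¹
For BiI₃: [I⁻] = (Ksp/[Bi³⁺])^(1/3) = 5.95×10⁻⁶ mol L⁻¹
Since BiI₃ needs less I⁻ to reach saturation, it precipitates first.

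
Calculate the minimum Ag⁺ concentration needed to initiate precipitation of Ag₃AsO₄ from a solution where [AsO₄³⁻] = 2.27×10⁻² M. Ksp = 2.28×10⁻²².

2.16×10⁻⁷ M

A salt starts to precipitate once the ion product Q reaches its Ksp.
Ag₃AsO₄(s) ⇌ 3 Ag⁺(aq) + AsO₄³⁻(aq)
Ksp = [Ag⁺]^3[AsO₄³⁻] = [Ag⁺]^3(2.27×10⁻²)
[Ag⁺]^3 = 2.28×10⁻²² / (2.27×10⁻²) = 1.00×10⁻²⁰
[Ag⁺] = 2.16×10⁻⁷ M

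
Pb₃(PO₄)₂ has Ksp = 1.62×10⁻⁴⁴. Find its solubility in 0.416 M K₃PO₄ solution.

Pb₃(PO₄)₂(s) ⇌ 3 Pb²⁺(aq) + 2 PO₄³⁻(aq)
The solution already contains PO₄³⁻ at 0.416 M. Let s be the molar solubility of Pb₃(PO₄)₂.
[PO₄³⁻] ≈ 0.416 M (common ion dominates); [Pb²⁺] = 3s.
Ksp = [Pb²⁺]^3[PO₄³⁻]^2 = (3s)^3(0.416)^2
(3s)^3 = 1.62×10⁻⁴⁴ / (0.416)^2 = 9.36×10⁻⁴⁴
s = 1.51×10⁻¹⁵ M

1.51×10⁻¹⁵ M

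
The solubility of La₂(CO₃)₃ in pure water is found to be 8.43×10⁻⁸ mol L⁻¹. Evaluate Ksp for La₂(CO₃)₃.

La₂(CO₃)₃(s) ⇌ 2 La³⁺(aq) + 3 CO₃²⁻(aq)
Call the molar solubility s, so that [La³⁺] = 2s and [CO₃²⁻] = 3s.
Ksp = [La³⁺]^2[CO₃²⁻]^3 = (2s)^2 · (3s)^3 = 108s^5
Ksp = 108 × (8.43×10⁻⁸)^5 = 4.60×10⁻³⁴

Ksp = 4.60×10⁻³⁴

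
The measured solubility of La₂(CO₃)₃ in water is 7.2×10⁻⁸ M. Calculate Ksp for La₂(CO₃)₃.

La₂(CO₃)₃(s) ⇌ 2 La³⁺(aq) + 3 CO₃²⁻(aq)
For each mole of La₂(CO₃)₃ that dissolves per liter, [La³⁺] = 2s and [CO₃²⁻] = 3s; let s denote this solubility.
Ksp = [La³⁺]^2[CO₃²⁻]^3 = (2s)^2 · (3s)^3 = 108s^5
Ksp = 108 × (7.2×10⁻⁸)^5 = 2.1×10⁻³⁴

Ksp = 2.1×10⁻³⁴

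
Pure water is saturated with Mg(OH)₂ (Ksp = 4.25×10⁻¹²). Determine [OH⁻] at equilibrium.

2.04×10⁻⁴ M

Mg(OH)₂(s) ⇌ Mg²⁺(aq) + 2 OH⁻(aq)
For each mole of Mg(OH)₂ that dissolves per liter, [Mg²⁺] = s and [OH⁻] = 2s; let s denote this solubility.
Ksp = [Mg²⁺][OH⁻]^2 = s · (2s)^2 = 4s^3 = 4.25×10⁻¹²
s = 1.02×10⁻⁴ M
[OH⁻] = 2s = 2.04×10⁻⁴ M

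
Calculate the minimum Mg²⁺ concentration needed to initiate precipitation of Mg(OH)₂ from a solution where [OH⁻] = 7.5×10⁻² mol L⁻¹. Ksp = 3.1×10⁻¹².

5.5×10⁻¹⁰ M

Each salt precipitates once Q = Ksp for that salt.
Mg(OH)₂(s) ⇌ Mg²⁺(aq) + 2 OH⁻(aq)
Ksp = [Mg²⁺][OH⁻]^2 = [Mg²⁺](7.5×10⁻²)^2
[Mg²⁺] = 3.1×10⁻¹² / (7.5×10⁻²)^2 = 5.5×10⁻¹⁰
[Mg²⁺] = 5.5×10⁻¹⁰ mol L⁻¹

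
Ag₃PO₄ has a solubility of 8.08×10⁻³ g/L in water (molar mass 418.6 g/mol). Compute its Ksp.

Convert to molarity: s = 8.08×10⁻³ / 418.6 = 1.9302×10⁻⁵ mol/L
Ag₃PO₄(s) ⇌ 3 Ag⁺(aq) + PO₄³⁻(aq)
With molar solubility s: [Ag⁺] = 3s, [PO₄³⁻] = s.
Ksp = [Ag⁺]^3[PO₄³⁻] = (3s)^3 · s = 27s^4
Ksp = 27 × (1.9302×10⁻⁵)^4 = 3.75×10⁻¹⁸

Ksp = 3.75×10⁻¹⁸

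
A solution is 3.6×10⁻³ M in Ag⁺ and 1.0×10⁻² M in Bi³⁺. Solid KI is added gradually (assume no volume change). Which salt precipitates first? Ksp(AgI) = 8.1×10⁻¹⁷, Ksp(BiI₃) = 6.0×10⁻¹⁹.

AgI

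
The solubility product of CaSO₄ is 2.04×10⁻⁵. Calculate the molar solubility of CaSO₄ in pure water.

4.52×10⁻³ M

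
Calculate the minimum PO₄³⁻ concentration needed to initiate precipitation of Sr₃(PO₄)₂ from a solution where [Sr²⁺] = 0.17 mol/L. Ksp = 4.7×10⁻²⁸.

The threshold for precipitation is Q = Ksp.
Sr₃(PO₄)₂(s) ⇌ 3 Sr²⁺(aq) + 2 PO₄³⁻(aq)
Ksp = [Sr²⁺]^3[PO₄³⁻]^2 = [PO₄³⁻]^2(0.17)^3
[PO₄³⁻]^2 = 4.7×10⁻²⁸ / (0.17)^3 = 9.6×10⁻²⁶
[PO₄³⁻] = 3.1×10⁻¹³ mol/L

3.1×10⁻¹³ M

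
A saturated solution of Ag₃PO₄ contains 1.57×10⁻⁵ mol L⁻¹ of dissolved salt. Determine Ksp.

Ksp = 1.64×10⁻¹⁸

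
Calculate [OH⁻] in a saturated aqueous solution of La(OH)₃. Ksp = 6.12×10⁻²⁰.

La(OH)₃(s) ⇌ La³⁺(aq) + 3 OH⁻(aq)
With molar solubility s: [La³⁺] = s, [OH⁻] = 3s.
Ksp = [La³⁺][OH⁻]^3 = s · (3s)^3 = 27s^4 = 6.12×10⁻²⁰
s = 6.90×10⁻⁶ mol/L
[OH⁻] = 3s = 2.07×10⁻⁵ mol/L

2.07×10⁻⁵ M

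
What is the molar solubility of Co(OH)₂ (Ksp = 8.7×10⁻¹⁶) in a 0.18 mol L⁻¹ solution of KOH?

2.7×10⁻¹⁴ M

Co(OH)₂(s) ⇌ Co²⁺(aq) + 2 OH⁻(aq)
With OH⁻ already at 0.18 mol L⁻¹ and s small, take [OH⁻] ≈ 0.18 mol L⁻¹ and [Co²⁺] = s.
Ksp = [Co²⁺][OH⁻]^2 = s(0.18)^2
s = 8.7×10⁻¹⁶ / (0.18)^2 = 2.7×10⁻¹⁴
s = 2.7×10⁻¹⁴ mol L⁻¹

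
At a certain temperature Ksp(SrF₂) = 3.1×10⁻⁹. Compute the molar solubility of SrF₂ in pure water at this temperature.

SrF₂(s) ⇌ Sr²⁺(aq) + 2 F⁻(aq)
Call the molar solubility s, so that [Sr²⁺] = s and [F⁻] = 2s.
Ksp = [Sr²⁺][F⁻]^2 = s · (2s)^2 = 4s^3
4s^3 = 3.1×10⁻⁹  ⇒  s^3 = 7.8×10⁻¹⁰
s = (7.8×10⁻¹⁰)^(1/3) = 9.2×10⁻⁴ M

9.2×10⁻⁴ M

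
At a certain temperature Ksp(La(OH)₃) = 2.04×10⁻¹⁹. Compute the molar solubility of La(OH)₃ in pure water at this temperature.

9.32×10⁻⁶ M

La(OH)₃(s) ⇌ La³⁺(aq) + 3 OH⁻(aq)
With molar solubility s: [La³⁺] = s, [OH⁻] = 3s.
Ksp = [La³⁺][OH⁻]^3 = s · (3s)^3 = 27s^4
27s^4 = 2.04×10⁻¹⁹  ⇒  s^4 = 7.56×10⁻²¹
s = 9.32×10⁻⁶ mol L⁻¹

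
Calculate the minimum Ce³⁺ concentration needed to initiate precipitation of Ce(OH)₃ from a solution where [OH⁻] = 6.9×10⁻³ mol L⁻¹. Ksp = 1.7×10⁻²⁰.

A salt starts to precipitate once the ion product Q reaches its Ksp.
Ce(OH)₃(s) ⇌ Ce³⁺(aq) + 3 OH⁻(aq)
Ksp = [Ce³⁺][OH⁻]^3 = [Ce³⁺](6.9×10⁻³)^3
[Ce³⁺] = 1.7×10⁻²⁰ / (6.9×10⁻³)^3 = 5.2×10⁻¹⁴
[Ce³⁺] = 5.2×10⁻¹⁴ mol L⁻¹

5.2×10⁻¹⁴ M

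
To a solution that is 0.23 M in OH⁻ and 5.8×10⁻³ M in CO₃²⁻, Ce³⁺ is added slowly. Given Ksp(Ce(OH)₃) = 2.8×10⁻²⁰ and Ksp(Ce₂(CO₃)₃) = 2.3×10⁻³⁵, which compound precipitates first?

A salt starts to precipitate once the ion product Q reaches its Ksp.
For Ce(OH)₃: [Ce³⁺] = (Ksp/[OH⁻]^3) = 2.3×10⁻¹⁸ M
For Ce₂(CO₃)₃: [Ce³⁺] = (Ksp/[CO₃²⁻]^3)^(1/2) = 1.1×10⁻¹⁴ M
The smaller threshold [Ce³⁺] is reached first, so Ce(OH)₃ precipitates first.

Ce(OH)₃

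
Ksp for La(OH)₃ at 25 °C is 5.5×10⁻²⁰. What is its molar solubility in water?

La(OH)₃(s) ⇌ La³⁺(aq) + 3 OH⁻(aq)
For each mole of La(OH)₃ that dissolves per liter, [La³⁺] = s and [OH⁻] = 3s; let s denote this solubility.
Ksp = [La³⁺][OH⁻]^3 = s · (3s)^3 = 27s^4
27s^4 = 5.5×10⁻²⁰  ⇒  s^4 = 2.0×10⁻²¹
s = 6.7×10⁻⁶ mol L⁻¹

6.7×10⁻⁶ M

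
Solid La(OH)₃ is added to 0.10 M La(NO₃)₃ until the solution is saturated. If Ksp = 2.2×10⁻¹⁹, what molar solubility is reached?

4.3×10⁻⁷ M

La(OH)₃(s) ⇌ La³⁺(aq) + 3 OH⁻(aq)
The solution already contains La³⁺ at 0.10 M. Let s be the molar solubility of La(OH)₃.
[La³⁺] ≈ 0.10 M (common ion dominates); [OH⁻] = 3s.
Ksp = [La³⁺][OH⁻]^3 = (0.10)(3s)^3
(3s)^3 = 2.2×10⁻¹⁹ / (0.10) = 2.2×10⁻¹⁸
s = 4.3×10⁻⁷ M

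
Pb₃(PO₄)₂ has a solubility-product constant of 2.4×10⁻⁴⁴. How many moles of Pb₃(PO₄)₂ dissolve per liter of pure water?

Pb₃(PO₄)₂(s) ⇌ 3 Pb²⁺(aq) + 2 PO₄³⁻(aq)
Let s be the molar solubility. Then [Pb²⁺] = 3s and [PO₄³⁻] = 2s.
Ksp = [Pb²⁺]^3[PO₄³⁻]^2 = (3s)^3 · (2s)^2 = 108s^5
108s^5 = 2.4×10⁻⁴⁴  ⇒  s^5 = 2.2×10⁻⁴⁶
Taking the 5th root, s = 7.4×10⁻¹⁰ M.

7.4×10⁻¹⁰ M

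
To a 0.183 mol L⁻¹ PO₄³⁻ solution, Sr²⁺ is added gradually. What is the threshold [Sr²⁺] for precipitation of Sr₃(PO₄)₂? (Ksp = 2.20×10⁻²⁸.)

1.87×10⁻⁹ M

Each salt precipitates once Q = Ksp for that salt.
Sr₃(PO₄)₂(s) ⇌ 3 Sr²⁺(aq) + 2 PO₄³⁻(aq)
Ksp = [Sr²⁺]^3[PO₄³⁻]^2 = [Sr²⁺]^3(0.183)^2
[Sr²⁺]^3 = 2.20×10⁻²⁸ / (0.183)^2 = 6.57×10⁻²⁷
[Sr²⁺] = 1.87×10⁻⁹ mol L⁻¹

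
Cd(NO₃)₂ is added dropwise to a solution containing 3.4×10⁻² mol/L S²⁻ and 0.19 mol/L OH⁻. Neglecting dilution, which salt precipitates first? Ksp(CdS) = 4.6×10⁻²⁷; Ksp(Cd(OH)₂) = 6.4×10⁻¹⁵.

Precipitation of each salt begins when its ion product equals Ksp.
For CdS: [Cd²⁺] = (Ksp/[S²⁻]) = 1.4×10⁻²⁵ mol/L
For Cd(OH)₂: [Cd²⁺] = (Ksp/[OH⁻]^2) = 1.8×10⁻¹³ mol/L
CdS requires the lower [Cd²⁺], so it precipitates first.

CdS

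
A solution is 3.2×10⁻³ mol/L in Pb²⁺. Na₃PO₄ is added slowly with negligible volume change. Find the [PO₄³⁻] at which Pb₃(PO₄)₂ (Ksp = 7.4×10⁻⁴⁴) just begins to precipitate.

1.5×10⁻¹⁸ M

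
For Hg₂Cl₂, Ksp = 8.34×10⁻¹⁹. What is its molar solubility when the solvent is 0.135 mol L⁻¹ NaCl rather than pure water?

4.58×10⁻¹⁷ M

Hg₂Cl₂(s) ⇌ Hg₂²⁺(aq) + 2 Cl⁻(aq)
Let s be the solubility of Hg₂Cl₂ here. The common ion gives [Cl⁻] ≈ 0.135 mol L⁻¹, and [Hg₂²⁺] = s.
Ksp = [Hg₂²⁺][Cl⁻]^2 = s(0.135)^2
s = 8.34×10⁻¹⁹ / (0.135)^2 = 4.58×10⁻¹⁷
s = 4.58×10⁻¹⁷ mol L⁻¹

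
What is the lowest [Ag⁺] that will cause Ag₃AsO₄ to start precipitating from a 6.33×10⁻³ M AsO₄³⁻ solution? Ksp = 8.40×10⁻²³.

2.37×10⁻⁷ M

A salt starts to precipitate once the ion product Q reaches its Ksp.
Ag₃AsO₄(s) ⇌ 3 Ag⁺(aq) + AsO₄³⁻(aq)
Ksp = [Ag⁺]^3[AsO₄³⁻] = [Ag⁺]^3(6.33×10⁻³)
[Ag⁺]^3 = 8.40×10⁻²³ / (6.33×10⁻³) = 1.33×10⁻²⁰
[Ag⁺] = 2.37×10⁻⁷ M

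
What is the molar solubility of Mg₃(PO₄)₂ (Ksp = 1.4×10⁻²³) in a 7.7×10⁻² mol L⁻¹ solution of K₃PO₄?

4.4×10⁻⁸ M

Mg₃(PO₄)₂(s) ⇌ 3 Mg²⁺(aq) + 2 PO₄³⁻(aq)
The solution already contains PO₄³⁻ at 7.7×10⁻² mol L⁻¹. Let s be the molar solubility of Mg₃(PO₄)₂.
[PO₄³⁻] ≈ 7.7×10⁻² mol L⁻¹ (common ion dominates); [Mg²⁺] = 3s.
Ksp = [Mg²⁺]^3[PO₄³⁻]^2 = (3s)^3(7.7×10⁻²)^2
(3s)^3 = 1.4×10⁻²³ / (7.7×10⁻²)^2 = 2.4×10⁻²¹
s = 4.4×10⁻⁸ mol L⁻¹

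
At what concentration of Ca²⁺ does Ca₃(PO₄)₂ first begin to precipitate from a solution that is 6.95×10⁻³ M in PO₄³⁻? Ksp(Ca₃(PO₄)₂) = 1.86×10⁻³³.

Each salt precipitates once Q = Ksp for that salt.
Ca₃(PO₄)₂(s) ⇌ 3 Ca²⁺(aq) + 2 PO₄³⁻(aq)
Ksp = [Ca²⁺]^3[PO₄³⁻]^2 = [Ca²⁺]^3(6.95×10⁻³)^2
[Ca²⁺]^3 = 1.86×10⁻³³ / (6.95×10⁻³)^2 = 3.85×10⁻²⁹
[Ca²⁺] = 3.38×10⁻¹⁰ M

3.38×10⁻¹⁰ M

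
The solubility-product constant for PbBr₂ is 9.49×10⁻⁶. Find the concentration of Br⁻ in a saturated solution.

PbBr₂(s) ⇌ Pb²⁺(aq) + 2 Br⁻(aq)
If s mol/L of PbBr₂ dissolves, [Pb²⁺] = s and [Br⁻] = 2s.
Ksp = [Pb²⁺][Br⁻]^2 = s · (2s)^2 = 4s^3 = 9.49×10⁻⁶
s = 1.33×10⁻² mol L⁻¹
[Br⁻] = 2s = 2.67×10⁻² mol L⁻¹

2.67×10⁻² M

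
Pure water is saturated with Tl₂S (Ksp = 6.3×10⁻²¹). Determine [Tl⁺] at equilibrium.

2.3×10⁻⁷ M

Tl₂S(s) ⇌ 2 Tl⁺(aq) + S²⁻(aq)
If s mol/L of Tl₂S dissolves, [Tl⁺] = 2s and [S²⁻] = s.
Ksp = [Tl⁺]^2[S²⁻] = (2s)^2 · s = 4s^3 = 6.3×10⁻²¹
s = 1.2×10⁻⁷ mol/L
[Tl⁺] = 2s = 2.3×10⁻⁷ mol/L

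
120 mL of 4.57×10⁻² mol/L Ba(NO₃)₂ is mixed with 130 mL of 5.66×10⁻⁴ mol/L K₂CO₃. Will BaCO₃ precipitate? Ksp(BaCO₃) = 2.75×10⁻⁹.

Yes

The combined volume is 250 mL.
[Ba²⁺] = (4.57×10⁻²)(120)/250 = 2.19×10⁻² mol/L
[CO₃²⁻] = (5.66×10⁻⁴)(130)/250 = 2.94×10⁻⁴ mol/L
Q = [Ba²⁺][CO₃²⁻] = 6.46×10⁻⁶
Because Q > Ksp (6.46×10⁻⁶ vs 2.75×10⁻⁹), a precipitate of BaCO₃ forms.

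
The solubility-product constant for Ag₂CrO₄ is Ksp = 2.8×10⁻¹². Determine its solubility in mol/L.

8.9×10⁻⁵ M

Ag₂CrO₄(s) ⇌ 2 Ag⁺(aq) + CrO₄²⁻(aq)
For each mole of Ag₂CrO₄ that dissolves per liter, [Ag⁺] = 2s and [CrO₄²⁻] = s; let s denote this solubility.
Ksp = [Ag⁺]^2[CrO₄²⁻] = (2s)^2 · s = 4s^3
4s^3 = 2.8×10⁻¹²  ⇒  s^3 = 7.0×10⁻¹³
s = 8.9×10⁻⁵ mol L⁻¹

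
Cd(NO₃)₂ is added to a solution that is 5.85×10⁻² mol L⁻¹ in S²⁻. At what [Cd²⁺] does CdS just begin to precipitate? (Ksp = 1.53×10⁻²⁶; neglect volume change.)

Precipitation of each salt begins when its ion product equals Ksp.
CdS(s) ⇌ Cd²⁺(aq) + S²⁻(aq)
Ksp = [Cd²⁺][S²⁻] = [Cd²⁺](5.85×10⁻²)
[Cd²⁺] = 1.53×10⁻²⁶ / (5.85×10⁻²) = 2.62×10⁻²⁵
[Cd²⁺] = 2.62×10⁻²⁵ mol L⁻¹

2.62×10⁻²⁵ M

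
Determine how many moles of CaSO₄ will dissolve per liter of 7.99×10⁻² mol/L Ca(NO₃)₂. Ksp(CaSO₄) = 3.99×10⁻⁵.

CaSO₄(s) ⇌ Ca²⁺(aq) + SO₄²⁻(aq)
Ca²⁺ is already present at 7.99×10⁻² mol/L. If s mol/L of CaSO₄ dissolves, [SO₄²⁻] = s while [Ca²⁺] ≈ 7.99×10⁻² mol/L.
Ksp = [Ca²⁺][SO₄²⁻] = (7.99×10⁻²)s
s = 3.99×10⁻⁵ / (7.99×10⁻²) = 4.99×10⁻⁴
s = 4.99×10⁻⁴ mol/L

4.99×10⁻⁴ M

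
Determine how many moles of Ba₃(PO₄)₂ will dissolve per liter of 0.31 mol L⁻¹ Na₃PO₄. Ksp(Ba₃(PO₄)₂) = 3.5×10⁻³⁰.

1.1×10⁻¹⁰ M

Ba₃(PO₄)₂(s) ⇌ 3 Ba²⁺(aq) + 2 PO₄³⁻(aq)
With PO₄³⁻ already at 0.31 mol L⁻¹ and s small, take [PO₄³⁻] ≈ 0.31 mol L⁻¹ and [Ba²⁺] = 3s.
Ksp = [Ba²⁺]^3[PO₄³⁻]^2 = (3s)^3(0.31)^2
(3s)^3 = 3.5×10⁻³⁰ / (0.31)^2 = 3.6×10⁻²⁹
s = 1.1×10⁻¹⁰ mol L⁻¹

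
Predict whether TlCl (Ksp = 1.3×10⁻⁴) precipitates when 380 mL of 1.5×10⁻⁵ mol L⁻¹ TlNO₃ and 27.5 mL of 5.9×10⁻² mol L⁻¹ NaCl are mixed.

Total volume after mixing = 380 + 27.5 = 407.5 mL.
[Tl⁺] = (1.5×10⁻⁵)(380)/407.5 = 1.4×10⁻⁵ mol L⁻¹
[Cl⁻] = (5.9×10⁻²)(27.5)/407.5 = 4.0×10⁻³ mol L⁻¹
Q = [Tl⁺][Cl⁻] = 5.6×10⁻⁸
Q = 5.6×10⁻⁸ < Ksp = 1.3×10⁻⁴, so the solution is unsaturated and no precipitate forms.

No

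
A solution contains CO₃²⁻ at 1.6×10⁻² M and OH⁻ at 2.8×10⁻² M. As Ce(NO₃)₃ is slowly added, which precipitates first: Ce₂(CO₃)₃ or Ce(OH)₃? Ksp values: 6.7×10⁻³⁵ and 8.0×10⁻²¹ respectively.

Precipitation begins when Q = Ksp.
For Ce₂(CO₃)₃: [Ce³⁺] = (Ksp/[CO₃²⁻]^3)^(1/2) = 4.0×10⁻¹⁵ M
For Ce(OH)₃: [Ce³⁺] = (Ksp/[OH⁻]^3) = 3.6×10⁻¹⁶ M
The smaller threshold [Ce³⁺] is reached first, so Ce(OH)₃ precipitates first.

Ce(OH)₃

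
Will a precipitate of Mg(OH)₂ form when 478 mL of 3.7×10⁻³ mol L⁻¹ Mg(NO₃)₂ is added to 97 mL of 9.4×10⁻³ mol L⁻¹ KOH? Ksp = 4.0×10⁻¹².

Total volume after mixing = 478 + 97 = 575 mL.
[Mg²⁺] = (3.7×10⁻³)(478)/575 = 3.1×10⁻³ mol L⁻¹
[OH⁻] = (9.4×10⁻³)(97)/575 = 1.6×10⁻³ mol L⁻¹
Q = [Mg²⁺][OH⁻]^2 = 7.7×10⁻⁹
Q = 7.7×10⁻⁹ > Ksp = 4.0×10⁻¹², so the solution is supersaturated and Mg(OH)₂ precipitates.

Yes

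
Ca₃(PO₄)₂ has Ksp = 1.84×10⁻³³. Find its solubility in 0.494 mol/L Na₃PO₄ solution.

Ca₃(PO₄)₂(s) ⇌ 3 Ca²⁺(aq) + 2 PO₄³⁻(aq)
PO₄³⁻ is already present at 0.494 mol/L. If s mol/L of Ca₃(PO₄)₂ dissolves, [Ca²⁺] = 3s while [PO₄³⁻] ≈ 0.494 mol/L.
Ksp = [Ca²⁺]^3[PO₄³⁻]^2 = (3s)^3(0.494)^2
(3s)^3 = 1.84×10⁻³³ / (0.494)^2 = 7.54×10⁻³³
s = 6.54×10⁻¹² mol/L

6.54×10⁻¹² M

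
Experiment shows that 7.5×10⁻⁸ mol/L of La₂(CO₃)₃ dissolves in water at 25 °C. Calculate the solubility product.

Ksp = 2.6×10⁻³⁴

La₂(CO₃)₃(s) ⇌ 2 La³⁺(aq) + 3 CO₃²⁻(aq)
For each mole of La₂(CO₃)₃ that dissolves per liter, [La³⁺] = 2s and [CO₃²⁻] = 3s; let s denote this solubility.
Ksp = [La³⁺]^2[CO₃²⁻]^3 = (2s)^2 · (3s)^3 = 108s^5
Ksp = 108 × (7.5×10⁻⁸)^5 = 2.6×10⁻³⁴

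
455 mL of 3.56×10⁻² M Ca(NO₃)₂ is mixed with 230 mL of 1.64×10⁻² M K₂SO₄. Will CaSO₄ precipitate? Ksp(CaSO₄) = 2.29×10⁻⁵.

The combined volume is 685 mL.
[Ca²⁺] = (3.56×10⁻²)(455)/685 = 2.36×10⁻² M
[SO₄²⁻] = (1.64×10⁻²)(230)/685 = 5.51×10⁻³ M
Q = [Ca²⁺][SO₄²⁻] = 1.30×10⁻⁴
Q = 1.30×10⁻⁴ > Ksp = 2.29×10⁻⁵, so the solution is supersaturated and CaSO₄ precipitates.

Yes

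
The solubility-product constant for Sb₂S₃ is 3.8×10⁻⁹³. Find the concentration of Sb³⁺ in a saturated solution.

Sb₂S₃(s) ⇌ 2 Sb³⁺(aq) + 3 S²⁻(aq)
Let s be the molar solubility. Then [Sb³⁺] = 2s and [S²⁻] = 3s.
Ksp = [Sb³⁺]^2[S²⁻]^3 = (2s)^2 · (3s)^3 = 108s^5 = 3.8×10⁻⁹³
s = 1.3×10⁻¹⁹ M
[Sb³⁺] = 2s = 2.6×10⁻¹⁹ M

2.6×10⁻¹⁹ M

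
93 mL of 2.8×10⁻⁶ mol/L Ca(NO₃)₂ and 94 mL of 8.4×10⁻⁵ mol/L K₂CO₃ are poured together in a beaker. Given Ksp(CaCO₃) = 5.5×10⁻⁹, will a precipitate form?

No

After mixing, V = 93 mL + 94 mL = 187 mL.
[Ca²⁺] = (2.8×10⁻⁶)(93)/187 = 1.4×10⁻⁶ mol/L
[CO₃²⁻] = (8.4×10⁻⁵)(94)/187 = 4.2×10⁻⁵ mol/L
Q = [Ca²⁺][CO₃²⁻] = 5.9×10⁻¹¹
Since Q (5.9×10⁻¹¹) is less than Ksp (5.5×10⁻⁹), no CaCO₃ precipitates.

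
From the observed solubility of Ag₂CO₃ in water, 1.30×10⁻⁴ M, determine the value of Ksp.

Ksp = 8.79×10⁻¹²

Ag₂CO₃(s) ⇌ 2 Ag⁺(aq) + CO₃²⁻(aq)
Call the molar solubility s, so that [Ag⁺] = 2s and [CO₃²⁻] = s.
Ksp = [Ag⁺]^2[CO₃²⁻] = (2s)^2 · s = 4s^3
Ksp = 4 × (1.30×10⁻⁴)^3 = 8.79×10⁻¹²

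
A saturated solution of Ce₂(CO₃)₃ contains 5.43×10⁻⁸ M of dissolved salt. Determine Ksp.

Ce₂(CO₃)₃(s) ⇌ 2 Ce³⁺(aq) + 3 CO₃²⁻(aq)
With molar solubility s: [Ce³⁺] = 2s, [CO₃²⁻] = 3s.
Ksp = [Ce³⁺]^2[CO₃²⁻]^3 = (2s)^2 · (3s)^3 = 108s^5
Ksp = 108 × (5.43×10⁻⁸)^5 = 5.10×10⁻³⁵

Ksp = 5.10×10⁻³⁵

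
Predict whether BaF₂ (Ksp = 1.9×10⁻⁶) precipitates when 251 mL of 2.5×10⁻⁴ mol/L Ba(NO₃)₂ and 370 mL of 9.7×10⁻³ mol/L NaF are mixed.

No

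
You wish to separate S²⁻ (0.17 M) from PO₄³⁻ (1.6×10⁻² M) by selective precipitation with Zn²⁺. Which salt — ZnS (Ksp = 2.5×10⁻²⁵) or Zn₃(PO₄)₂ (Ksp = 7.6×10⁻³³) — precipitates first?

ZnS

The threshold for precipitation is Q = Ksp.
For ZnS: [Zn²⁺] = (Ksp/[S²⁻]) = 1.5×10⁻²⁴ M
For Zn₃(PO₄)₂: [Zn²⁺] = (Ksp/[PO₄³⁻]^2)^(1/3) = 3.1×10⁻¹⁰ M
Since ZnS needs less Zn²⁺ to reach saturation, it precipitates first.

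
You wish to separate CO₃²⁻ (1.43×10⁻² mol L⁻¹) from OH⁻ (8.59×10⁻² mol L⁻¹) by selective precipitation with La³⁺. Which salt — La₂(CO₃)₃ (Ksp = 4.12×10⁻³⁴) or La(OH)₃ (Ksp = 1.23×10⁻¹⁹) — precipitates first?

Each salt precipitates once Q = Ksp for that salt.
For La₂(CO₃)₃: [La³⁺] = (Ksp/[CO₃²⁻]^3)^(1/2) = 1.19×10⁻¹⁴ mol L⁻¹
For La(OH)₃: [La³⁺] = (Ksp/[OH⁻]^3) = 1.94×10⁻¹⁶ mol L⁻¹
La(OH)₃ requires the lower [La³⁺], so it precipitates first.

La(OH)₃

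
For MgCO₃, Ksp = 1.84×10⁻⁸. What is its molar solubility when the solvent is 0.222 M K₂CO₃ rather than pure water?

8.29×10⁻⁸ M

MgCO₃(s) ⇌ Mg²⁺(aq) + CO₃²⁻(aq)
CO₃²⁻ is already present at 0.222 M. If s mol/L of MgCO₃ dissolves, [Mg²⁺] = s while [CO₃²⁻] ≈ 0.222 M.
Ksp = [Mg²⁺][CO₃²⁻] = s(0.222)
s = 1.84×10⁻⁸ / (0.222) = 8.29×10⁻⁸
s = 8.29×10⁻⁸ M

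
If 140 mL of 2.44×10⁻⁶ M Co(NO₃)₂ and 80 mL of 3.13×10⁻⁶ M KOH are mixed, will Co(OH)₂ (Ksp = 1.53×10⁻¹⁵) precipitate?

No

Total volume after mixing = 140 + 80 = 220 mL.
[Co²⁺] = (2.44×10⁻⁶)(140)/220 = 1.55×10⁻⁶ M
[OH⁻] = (3.13×10⁻⁶)(80)/220 = 1.14×10⁻⁶ M
Q = [Co²⁺][OH⁻]^2 = 2.01×10⁻¹⁸
Q = 2.01×10⁻¹⁸ < Ksp = 1.53×10⁻¹⁵, so the solution is unsaturated and no precipitate forms.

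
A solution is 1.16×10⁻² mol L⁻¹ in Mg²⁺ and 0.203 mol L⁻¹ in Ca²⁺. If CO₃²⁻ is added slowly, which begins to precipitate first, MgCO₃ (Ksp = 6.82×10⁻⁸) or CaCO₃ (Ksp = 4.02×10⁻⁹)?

Each salt precipitates once Q = Ksp for that salt.
For MgCO₃: [CO₃²⁻] = (Ksp/[Mg²⁺]) = 5.88×10⁻⁶ mol L⁻¹
For CaCO₃: [CO₃²⁻] = (Ksp/[Ca²⁺]) = 1.98×10⁻⁸ mol L⁻¹
CaCO₃ requires the lower [CO₃²⁻], so it precipitates first.

CaCO₃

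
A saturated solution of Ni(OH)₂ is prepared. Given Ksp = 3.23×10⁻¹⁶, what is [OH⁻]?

8.64×10⁻⁶ M

Ni(OH)₂(s) ⇌ Ni²⁺(aq) + 2 OH⁻(aq)
With molar solubility s: [Ni²⁺] = s, [OH⁻] = 2s.
Ksp = [Ni²⁺][OH⁻]^2 = s · (2s)^2 = 4s^3 = 3.23×10⁻¹⁶
s = 4.32×10⁻⁶ mol/L
[OH⁻] = 2s = 8.64×10⁻⁶ mol/L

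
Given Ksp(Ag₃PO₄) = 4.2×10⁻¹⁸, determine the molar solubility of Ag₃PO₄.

Ag₃PO₄(s) ⇌ 3 Ag⁺(aq) + PO₄³⁻(aq)
If s mol/L of Ag₃PO₄ dissolves, [Ag⁺] = 3s and [PO₄³⁻] = s.
Ksp = [Ag⁺]^3[PO₄³⁻] = (3s)^3 · s = 27s^4
27s^4 = 4.2×10⁻¹⁸  ⇒  s^4 = 1.6×10⁻¹⁹
s = (1.6×10⁻¹⁹)^(1/4) = 2.0×10⁻⁵ M

2.0×10⁻⁵ M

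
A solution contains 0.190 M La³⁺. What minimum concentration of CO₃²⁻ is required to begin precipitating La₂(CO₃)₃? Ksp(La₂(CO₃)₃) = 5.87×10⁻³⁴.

2.53×10⁻¹¹ M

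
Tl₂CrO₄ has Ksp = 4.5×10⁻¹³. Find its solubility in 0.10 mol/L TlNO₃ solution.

4.5×10⁻¹¹ M

Tl₂CrO₄(s) ⇌ 2 Tl⁺(aq) + CrO₄²⁻(aq)
The solution already contains Tl⁺ at 0.10 mol/L. Let s be the molar solubility of Tl₂CrO₄.
[Tl⁺] ≈ 0.10 mol/L (common ion dominates); [CrO₄²⁻] = s.
Ksp = [Tl⁺]^2[CrO₄²⁻] = (0.10)^2s
s = 4.5×10⁻¹³ / (0.10)^2 = 4.5×10⁻¹¹
s = 4.5×10⁻¹¹ mol/L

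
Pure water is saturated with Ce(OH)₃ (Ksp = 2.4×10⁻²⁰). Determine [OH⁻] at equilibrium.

Ce(OH)₃(s) ⇌ Ce³⁺(aq) + 3 OH⁻(aq)
With molar solubility s: [Ce³⁺] = s, [OH⁻] = 3s.
Ksp = [Ce³⁺][OH⁻]^3 = s · (3s)^3 = 27s^4 = 2.4×10⁻²⁰
s = 5.5×10⁻⁶ mol/L
[OH⁻] = 3s = 1.6×10⁻⁵ mol/L

1.6×10⁻⁵ M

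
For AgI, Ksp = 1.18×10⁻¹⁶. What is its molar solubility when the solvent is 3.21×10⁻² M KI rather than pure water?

3.68×10⁻¹⁵ M

AgI(s) ⇌ Ag⁺(aq) + I⁻(aq)
Let s be the solubility of AgI here. The common ion gives [I⁻] ≈ 3.21×10⁻² M, and [Ag⁺] = s.
Ksp = [Ag⁺][I⁻] = s(3.21×10⁻²)
s = 1.18×10⁻¹⁶ / (3.21×10⁻²) = 3.68×10⁻¹⁵
s = 3.68×10⁻¹⁵ M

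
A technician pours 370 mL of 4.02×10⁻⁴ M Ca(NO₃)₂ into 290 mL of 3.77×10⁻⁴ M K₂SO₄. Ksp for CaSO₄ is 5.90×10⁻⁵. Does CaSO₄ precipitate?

No

The combined volume is 660 mL.
[Ca²⁺] = (4.02×10⁻⁴)(370)/660 = 2.25×10⁻⁴ M
[SO₄²⁻] = (3.77×10⁻⁴)(290)/660 = 1.66×10⁻⁴ M
Q = [Ca²⁺][SO₄²⁻] = 3.73×10⁻⁸
Q < Ksp (3.73×10⁻⁸ vs 5.90×10⁻⁵); the solution remains unsaturated and no precipitate forms.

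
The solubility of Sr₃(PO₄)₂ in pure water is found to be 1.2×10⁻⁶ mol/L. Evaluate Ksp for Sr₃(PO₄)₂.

Sr₃(PO₄)₂(s) ⇌ 3 Sr²⁺(aq) + 2 PO₄³⁻(aq)
Let s be the molar solubility. Then [Sr²⁺] = 3s and [PO₄³⁻] = 2s.
Ksp = [Sr²⁺]^3[PO₄³⁻]^2 = (3s)^3 · (2s)^2 = 108s^5
Ksp = 108 × (1.2×10⁻⁶)^5 = 2.7×10⁻²⁸

Ksp = 2.7×10⁻²⁸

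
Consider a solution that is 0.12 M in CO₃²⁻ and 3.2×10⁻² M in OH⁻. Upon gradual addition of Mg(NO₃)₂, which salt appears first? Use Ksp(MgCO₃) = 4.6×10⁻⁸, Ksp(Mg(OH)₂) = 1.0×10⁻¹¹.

Mg(OH)₂

Each salt precipitates once Q = Ksp for that salt.
For MgCO₃: [Mg²⁺] = (Ksp/[CO₃²⁻]) = 3.8×10⁻⁷ M
For Mg(OH)₂: [Mg²⁺] = (Ksp/[OH⁻]^2) = 9.8×10⁻⁹ M
Since Mg(OH)₂ needs less Mg²⁺ to reach saturation, it precipitates first.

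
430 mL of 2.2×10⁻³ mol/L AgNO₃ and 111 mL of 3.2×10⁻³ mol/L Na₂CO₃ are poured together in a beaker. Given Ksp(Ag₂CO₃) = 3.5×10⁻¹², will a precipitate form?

The combined volume is 541 mL.
[Ag⁺] = (2.2×10⁻³)(430)/541 = 1.7×10⁻³ mol/L
[CO₃²⁻] = (3.2×10⁻³)(111)/541 = 6.6×10⁻⁴ mol/L
Q = [Ag⁺]^2[CO₃²⁻] = 2.0×10⁻⁹
Q = 2.0×10⁻⁹ > Ksp = 3.5×10⁻¹², so the solution is supersaturated and Ag₂CO₃ precipitates.

Yes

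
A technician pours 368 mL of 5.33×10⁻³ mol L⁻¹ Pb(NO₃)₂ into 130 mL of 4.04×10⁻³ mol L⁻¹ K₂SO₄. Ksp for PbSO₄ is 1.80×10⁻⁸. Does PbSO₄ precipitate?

The combined volume is 498 mL.
[Pb²⁺] = (5.33×10⁻³)(368)/498 = 3.94×10⁻³ mol L⁻¹
[SO₄²⁻] = (4.04×10⁻³)(130)/498 = 1.05×10⁻³ mol L⁻¹
Q = [Pb²⁺][SO₄²⁻] = 4.15×10⁻⁶
Since Q (4.15×10⁻⁶) exceeds Ksp (1.80×10⁻⁸), PbSO₄ will precipitate.

Yes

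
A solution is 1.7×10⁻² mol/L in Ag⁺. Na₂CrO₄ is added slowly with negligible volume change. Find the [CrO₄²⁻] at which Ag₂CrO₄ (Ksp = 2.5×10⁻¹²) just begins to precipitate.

8.7×10⁻⁹ M

A salt starts to precipitate once the ion product Q reaches its Ksp.
Ag₂CrO₄(s) ⇌ 2 Ag⁺(aq) + CrO₄²⁻(aq)
Ksp = [Ag⁺]^2[CrO₄²⁻] = [CrO₄²⁻](1.7×10⁻²)^2
[CrO₄²⁻] = 2.5×10⁻¹² / (1.7×10⁻²)^2 = 8.7×10⁻⁹
[CrO₄²⁻] = 8.7×10⁻⁹ mol/L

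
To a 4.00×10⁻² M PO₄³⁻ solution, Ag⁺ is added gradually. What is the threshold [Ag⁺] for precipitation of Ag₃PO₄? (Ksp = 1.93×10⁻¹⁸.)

Each salt precipitates once Q = Ksp for that salt.
Ag₃PO₄(s) ⇌ 3 Ag⁺(aq) + PO₄³⁻(aq)
Ksp = [Ag⁺]^3[PO₄³⁻] = [Ag⁺]^3(4.00×10⁻²)
[Ag⁺]^3 = 1.93×10⁻¹⁸ / (4.00×10⁻²) = 4.83×10⁻¹⁷
[Ag⁺] = 3.64×10⁻⁶ M

3.64×10⁻⁶ M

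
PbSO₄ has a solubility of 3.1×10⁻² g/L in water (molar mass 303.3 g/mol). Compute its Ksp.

Ksp = 1.0×10⁻⁸

s = (3.1×10⁻² g L⁻¹)/(303.3 g mol⁻¹) = 1.022×10⁻⁴ M
PbSO₄(s) ⇌ Pb²⁺(aq) + SO₄²⁻(aq)
If s mol/L of PbSO₄ dissolves, [Pb²⁺] = s and [SO₄²⁻] = s.
Ksp = [Pb²⁺][SO₄²⁻] = s · s = s^2
Ksp = (1.022×10⁻⁴)^2 = 1.0×10⁻⁸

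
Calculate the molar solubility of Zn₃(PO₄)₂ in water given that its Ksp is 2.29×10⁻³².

1.84×10⁻⁷ M

Zn₃(PO₄)₂(s) ⇌ 3 Zn²⁺(aq) + 2 PO₄³⁻(aq)
If s mol/L of Zn₃(PO₄)₂ dissolves, [Zn²⁺] = 3s and [PO₄³⁻] = 2s.
Ksp = [Zn²⁺]^3[PO₄³⁻]^2 = (3s)^3 · (2s)^2 = 108s^5
108s^5 = 2.29×10⁻³²  ⇒  s^5 = 2.12×10⁻³⁴
s = (2.12×10⁻³⁴)^(1/5) = 1.84×10⁻⁷ M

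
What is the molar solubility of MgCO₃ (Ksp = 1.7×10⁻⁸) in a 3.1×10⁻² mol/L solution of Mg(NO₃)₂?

MgCO₃(s) ⇌ Mg²⁺(aq) + CO₃²⁻(aq)
Mg²⁺ is already present at 3.1×10⁻² mol/L. If s mol/L of MgCO₃ dissolves, [CO₃²⁻] = s while [Mg²⁺] ≈ 3.1×10⁻² mol/L.
Ksp = [Mg²⁺][CO₃²⁻] = (3.1×10⁻²)s
s = 1.7×10⁻⁸ / (3.1×10⁻²) = 5.5×10⁻⁷
s = 5.5×10⁻⁷ mol/L

5.5×10⁻⁷ M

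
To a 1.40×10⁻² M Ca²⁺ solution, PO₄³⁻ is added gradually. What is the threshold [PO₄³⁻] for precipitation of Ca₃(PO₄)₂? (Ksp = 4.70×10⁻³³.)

4.14×10⁻¹⁴ M

The threshold for precipitation is Q = Ksp.
Ca₃(PO₄)₂(s) ⇌ 3 Ca²⁺(aq) + 2 PO₄³⁻(aq)
Ksp = [Ca²⁺]^3[PO₄³⁻]^2 = [PO₄³⁻]^2(1.40×10⁻²)^3
[PO₄³⁻]^2 = 4.70×10⁻³³ / (1.40×10⁻²)^3 = 1.71×10⁻²⁷
[PO₄³⁻] = 4.14×10⁻¹⁴ M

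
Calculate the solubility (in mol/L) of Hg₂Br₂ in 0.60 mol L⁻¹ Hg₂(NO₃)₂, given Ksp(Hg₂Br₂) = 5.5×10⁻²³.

Hg₂Br₂(s) ⇌ Hg₂²⁺(aq) + 2 Br⁻(aq)
The solution already contains Hg₂²⁺ at 0.60 mol L⁻¹. Let s be the molar solubility of Hg₂Br₂.
[Hg₂²⁺] ≈ 0.60 mol L⁻¹ (common ion dominates); [Br⁻] = 2s.
Ksp = [Hg₂²⁺][Br⁻]^2 = (0.60)(2s)^2
(2s)^2 = 5.5×10⁻²³ / (0.60) = 9.2×10⁻²³
s = 4.8×10⁻¹² mol L⁻¹

4.8×10⁻¹² M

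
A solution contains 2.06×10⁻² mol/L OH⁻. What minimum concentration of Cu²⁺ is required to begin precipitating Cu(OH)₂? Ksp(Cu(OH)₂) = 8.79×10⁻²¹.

A salt starts to precipitate once the ion product Q reaches its Ksp.
Cu(OH)₂(s) ⇌ Cu²⁺(aq) + 2 OH⁻(aq)
Ksp = [Cu²⁺][OH⁻]^2 = [Cu²⁺](2.06×10⁻²)^2
[Cu²⁺] = 8.79×10⁻²¹ / (2.06×10⁻²)^2 = 2.07×10⁻¹⁷
[Cu²⁺] = 2.07×10⁻¹⁷ mol/L

2.07×10⁻¹⁷ M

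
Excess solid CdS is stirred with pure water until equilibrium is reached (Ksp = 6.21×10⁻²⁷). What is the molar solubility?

7.88×10⁻¹⁴ M

CdS(s) ⇌ Cd²⁺(aq) + S²⁻(aq)
Call the molar solubility s, so that [Cd²⁺] = s and [S²⁻] = s.
Ksp = [Cd²⁺][S²⁻] = s · s = s^2
s^2 = 6.21×10⁻²⁷
s = 7.88×10⁻¹⁴ mol L⁻¹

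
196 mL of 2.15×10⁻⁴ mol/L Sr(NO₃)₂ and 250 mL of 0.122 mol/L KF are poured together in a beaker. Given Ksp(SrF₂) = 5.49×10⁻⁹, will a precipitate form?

Total volume after mixing = 196 + 250 = 446 mL.
[Sr²⁺] = (2.15×10⁻⁴)(196)/446 = 9.45×10⁻⁵ mol/L
[F⁻] = (0.122)(250)/446 = 6.84×10⁻² mol/L
Q = [Sr²⁺][F⁻]^2 = 4.42×10⁻⁷
Because Q > Ksp (4.42×10⁻⁷ vs 5.49×10⁻⁹), a precipitate of SrF₂ forms.

Yes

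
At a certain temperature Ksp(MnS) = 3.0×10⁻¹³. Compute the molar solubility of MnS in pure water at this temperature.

MnS(s) ⇌ Mn²⁺(aq) + S²⁻(aq)
Let s be the molar solubility. Then [Mn²⁺] = s and [S²⁻] = s.
Ksp = [Mn²⁺][S²⁻] = s · s = s^2
s^2 = 3.0×10⁻¹³
s = (3.0×10⁻¹³)^(1/2) = 5.5×10⁻⁷ mol/L

5.5×10⁻⁷ M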